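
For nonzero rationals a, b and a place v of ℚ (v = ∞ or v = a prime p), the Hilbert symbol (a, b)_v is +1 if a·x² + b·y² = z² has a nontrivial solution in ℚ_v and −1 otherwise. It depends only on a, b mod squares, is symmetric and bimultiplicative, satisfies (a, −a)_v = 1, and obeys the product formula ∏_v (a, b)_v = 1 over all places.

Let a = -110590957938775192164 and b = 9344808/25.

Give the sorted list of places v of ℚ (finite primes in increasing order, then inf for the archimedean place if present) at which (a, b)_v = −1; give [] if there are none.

[3, 19]

(a, b) ≡ (-2001, 28842) mod (ℚ^×)²; places V = {2, 3, 5, 11, 13, 19, 23, 29, ∞}.
(a,b)_23: α=3, u≡15; β=1, v≡12 (mod 23); (15|23)=-1, (12|23)=+1; sign (−1)^1·-1^1·+1^3 = +1.
(a,b)_19: α=4, u≡3; β=1, v≡6 (mod 19); (3|19)=-1, (6|19)=+1; sign (−1)^0·-1^1·+1^4 = -1.
(a,b)_5: α=0, u≡1; β=-2, v≡3 (mod 5); (1|5)=+1, (3|5)=-1; sign (−1)^0·+1^-2·-1^0 = +1.
(a,b)_11: α=4, u≡3; β=1, v≡3 (mod 11); (3|11)=+1, (3|11)=+1; sign (−1)^0·+1^1·+1^4 = +1.
(a,b)_3: α=5, u≡2; β=5, v≡2 (mod 3); (2|3)=-1, (2|3)=-1; sign (−1)^1·-1^5·-1^5 = -1.
(a,b)_∞: sgn(-2001)=−, sgn(28842)=+, so +1.
(a,b)_29: α=1, u≡17; β=0, v≡9 (mod 29); (17|29)=-1, (9|29)=+1; sign (−1)^0·-1^0·+1^1 = +1.
(a,b)_2: α=2, β=3; u≡7, v≡5 (mod 8); ε(u)ε(v)=1·0, αω(v)=2·1, βω(u)=3·0; sum ≡ 0  ⇒  +1.
(a,b)_13: α=2, u≡4; β=0, v≡8 (mod 13); (4|13)=+1, (8|13)=-1; sign (−1)^0·+1^0·-1^2 = +1.
(-2001, 28842 / ℚ) ramifies at {3, 19}: a division algebra.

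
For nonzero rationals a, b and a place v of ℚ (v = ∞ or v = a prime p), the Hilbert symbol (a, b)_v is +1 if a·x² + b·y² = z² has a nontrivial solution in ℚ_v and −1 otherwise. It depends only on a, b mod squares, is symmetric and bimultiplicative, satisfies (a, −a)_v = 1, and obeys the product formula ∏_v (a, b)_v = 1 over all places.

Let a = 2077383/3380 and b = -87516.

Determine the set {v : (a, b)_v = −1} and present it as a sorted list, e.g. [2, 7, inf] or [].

Mod squares: a ≡ 19635, b ≡ -2431. Check v ∈ {∞, 2, 3, 5, 7, 11, 13, 17, 23}.
v=5: a=5^-1·(≡3), b=5^0·(≡4) mod 5; (3|5)=-1, (4|5)=+1; (−1)^{-1·0·2}·(-1)^0·(+1)^-1 = +1.
v=3: a=3^1·(≡2), b=3^2·(≡2) mod 3; (2|3)=-1, (2|3)=-1; (−1)^{1·2·1}·(-1)^2·(-1)^1 = -1.
v=∞: 19635 > 0 and -2431 < 0  ⇒  (a,b)_∞ = +1.
v=7: a=7^1·(≡3), b=7^0·(≡5) mod 7; (3|7)=-1, (5|7)=-1; (−1)^{1·0·3}·(-1)^0·(-1)^1 = -1.
v=13: a=13^-2·(≡5), b=13^1·(≡2) mod 13; (5|13)=-1, (2|13)=-1; (−1)^{-2·1·6}·(-1)^1·(-1)^-2 = -1.
v=2: v_2(a)=-2, v_2(b)=2; units ≡ 3, 1 (mod 8); ε·ε+αω+βω = 1·0+-2·0+2·1 ≡ 0  ⇒  (a,b)_2 = +1.
v=23: a=23^2·(≡6), b=23^0·(≡22) mod 23; (6|23)=+1, (22|23)=-1; (−1)^{2·0·11}·(+1)^0·(-1)^2 = +1.
v=17: a=17^1·(≡16), b=17^1·(≡3) mod 17; (16|17)=+1, (3|17)=-1; (−1)^{1·1·8}·(+1)^1·(-1)^1 = -1.
v=11: a=11^1·(≡9), b=11^1·(≡8) mod 11; (9|11)=+1, (8|11)=-1; (−1)^{1·1·5}·(+1)^1·(-1)^1 = +1.
|Ram(19635, -2431)| = 4, even; anisotropic at {3, 7, 13, 17}.

[3, 7, 13, 17]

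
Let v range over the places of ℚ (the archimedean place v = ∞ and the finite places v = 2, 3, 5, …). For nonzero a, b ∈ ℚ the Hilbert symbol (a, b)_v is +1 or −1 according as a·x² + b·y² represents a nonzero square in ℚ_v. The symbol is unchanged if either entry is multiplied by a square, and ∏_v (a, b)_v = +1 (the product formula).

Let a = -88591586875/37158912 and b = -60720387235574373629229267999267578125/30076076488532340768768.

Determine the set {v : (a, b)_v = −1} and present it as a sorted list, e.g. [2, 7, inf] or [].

(a, b) ≡ (-8533, -6817867) mod (ℚ^×)²; places V = {2, 3, 5, 7, 11, 17, 23, 31, 47, 53, ∞}.
(a,b)_3: α=-4, u≡2; β=-12, v≡2 (mod 3); (2|3)=-1, (2|3)=-1; sign (−1)^0·-1^-12·-1^-4 = +1.
(a,b)_11: α=2, u≡5; β=4, v≡2 (mod 11); (5|11)=+1, (2|11)=-1; sign (−1)^0·+1^4·-1^2 = +1.
(a,b)_47: α=0, u≡18; β=1, v≡1 (mod 47); (18|47)=+1, (1|47)=+1; sign (−1)^0·+1^1·+1^0 = +1.
(a,b)_2: α=-16, β=-36; u≡3, v≡5 (mod 8); ε(u)ε(v)=1·0, αω(v)=-16·1, βω(u)=-36·1; sum ≡ 0  ⇒  +1.
(a,b)_23: α=1, u≡19; β=5, v≡8 (mod 23); (19|23)=-1, (8|23)=+1; sign (−1)^1·-1^5·+1^1 = +1.
(a,b)_53: α=1, u≡26; β=3, v≡19 (mod 53); (26|53)=-1, (19|53)=-1; sign (−1)^0·-1^3·-1^1 = +1.
(a,b)_∞: sgn(-8533)=−, sgn(-6817867)=−, so -1.
(a,b)_5: α=4, u≡3; β=14, v≡2 (mod 5); (3|5)=-1, (2|5)=-1; sign (−1)^0·-1^14·-1^4 = +1.
(a,b)_17: α=0, u≡8; β=1, v≡16 (mod 17); (8|17)=+1, (16|17)=+1; sign (−1)^0·+1^1·+1^0 = +1.
(a,b)_31: α=2, u≡29; β=6, v≡2 (mod 31); (29|31)=-1, (2|31)=+1; sign (−1)^0·-1^6·+1^2 = +1.
(a,b)_7: α=-1, u≡6; β=-7, v≡6 (mod 7); (6|7)=-1, (6|7)=-1; sign (−1)^1·-1^-7·-1^-1 = -1.
|Ram(-8533, -6817867)| = 2, even; anisotropic at {7, ∞}.

[7, inf]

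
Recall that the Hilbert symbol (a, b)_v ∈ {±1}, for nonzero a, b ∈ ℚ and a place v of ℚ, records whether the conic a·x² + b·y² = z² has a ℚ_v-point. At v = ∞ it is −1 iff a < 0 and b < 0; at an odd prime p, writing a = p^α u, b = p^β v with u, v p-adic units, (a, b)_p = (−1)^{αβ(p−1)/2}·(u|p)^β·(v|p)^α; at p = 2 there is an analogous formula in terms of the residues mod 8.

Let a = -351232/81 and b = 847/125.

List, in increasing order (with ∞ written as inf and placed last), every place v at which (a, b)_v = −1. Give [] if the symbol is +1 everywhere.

(a, b) ≡ (-7, 35) mod (ℚ^×)²; places V = {2, 3, 5, 7, 11, ∞}.
(a,b)_7: α=3, u≡3; β=1, v≡5 (mod 7); (3|7)=-1, (5|7)=-1; sign (−1)^1·-1^1·-1^3 = -1.
(a,b)_3: α=-4, u≡2; β=0, v≡2 (mod 3); (2|3)=-1, (2|3)=-1; sign (−1)^0·-1^0·-1^-4 = +1.
(a,b)_5: α=0, u≡3; β=-3, v≡2 (mod 5); (3|5)=-1, (2|5)=-1; sign (−1)^0·-1^-3·-1^0 = -1.
(a,b)_11: α=0, u≡5; β=2, v≡10 (mod 11); (5|11)=+1, (10|11)=-1; sign (−1)^0·+1^2·-1^0 = +1.
(a,b)_2: α=10, β=0; u≡1, v≡3 (mod 8); ε(u)ε(v)=0·1, αω(v)=10·1, βω(u)=0·0; sum ≡ 0  ⇒  +1.
(a,b)_∞: sgn(-7)=−, sgn(35)=+, so +1.
(-7, 35 / ℚ) ramifies at {5, 7}: a division algebra.

[5, 7]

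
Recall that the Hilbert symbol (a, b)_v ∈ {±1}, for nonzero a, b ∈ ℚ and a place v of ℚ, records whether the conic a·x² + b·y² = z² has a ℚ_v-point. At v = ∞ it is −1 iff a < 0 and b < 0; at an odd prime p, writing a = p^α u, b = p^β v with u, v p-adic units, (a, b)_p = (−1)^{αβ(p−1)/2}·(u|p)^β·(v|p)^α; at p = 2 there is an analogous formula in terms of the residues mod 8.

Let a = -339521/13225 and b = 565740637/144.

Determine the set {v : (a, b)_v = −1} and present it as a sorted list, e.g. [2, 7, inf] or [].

[17, 43]

Mod squares: a ≡ -41, b ≡ 1069453. Check v ∈ {∞, 2, 3, 5, 7, 11, 13, 17, 19, 23, 41, 43}.
v=17: a=17^0·(≡14), b=17^1·(≡15) mod 17; (14|17)=-1, (15|17)=+1; (−1)^{0·1·8}·(-1)^1·(+1)^0 = -1.
v=41: a=41^1·(≡25), b=41^0·(≡10) mod 41; (25|41)=+1, (10|41)=+1; (−1)^{1·0·20}·(+1)^0·(+1)^1 = +1.
v=5: a=5^-2·(≡1), b=5^0·(≡3) mod 5; (1|5)=+1, (3|5)=-1; (−1)^{-2·0·2}·(+1)^0·(-1)^-2 = +1.
v=2: v_2(a)=0, v_2(b)=-4; units ≡ 7, 5 (mod 8); ε·ε+αω+βω = 1·0+0·1+-4·0 ≡ 0  ⇒  (a,b)_2 = +1.
v=∞: -41 < 0 and 1069453 > 0  ⇒  (a,b)_∞ = +1.
v=43: a=43^0·(≡20), b=43^1·(≡9) mod 43; (20|43)=-1, (9|43)=+1; (−1)^{0·1·21}·(-1)^1·(+1)^0 = -1.
v=23: a=23^-2·(≡14), b=23^2·(≡19) mod 23; (14|23)=-1, (19|23)=-1; (−1)^{-2·2·11}·(-1)^2·(-1)^-2 = +1.
v=7: a=7^2·(≡4), b=7^1·(≡4) mod 7; (4|7)=+1, (4|7)=+1; (−1)^{2·1·3}·(+1)^1·(+1)^2 = +1.
v=11: a=11^0·(≡9), b=11^1·(≡5) mod 11; (9|11)=+1, (5|11)=+1; (−1)^{0·1·5}·(+1)^1·(+1)^0 = +1.
v=13: a=13^2·(≡8), b=13^0·(≡7) mod 13; (8|13)=-1, (7|13)=-1; (−1)^{2·0·6}·(-1)^0·(-1)^2 = +1.
v=3: a=3^0·(≡1), b=3^-2·(≡1) mod 3; (1|3)=+1, (1|3)=+1; (−1)^{0·-2·1}·(+1)^-2·(+1)^0 = +1.
v=19: a=19^0·(≡9), b=19^1·(≡1) mod 19; (9|19)=+1, (1|19)=+1; (−1)^{0·1·9}·(+1)^1·(+1)^0 = +1.
|Ram(-41, 1069453)| = 2, even; anisotropic at {17, 43}.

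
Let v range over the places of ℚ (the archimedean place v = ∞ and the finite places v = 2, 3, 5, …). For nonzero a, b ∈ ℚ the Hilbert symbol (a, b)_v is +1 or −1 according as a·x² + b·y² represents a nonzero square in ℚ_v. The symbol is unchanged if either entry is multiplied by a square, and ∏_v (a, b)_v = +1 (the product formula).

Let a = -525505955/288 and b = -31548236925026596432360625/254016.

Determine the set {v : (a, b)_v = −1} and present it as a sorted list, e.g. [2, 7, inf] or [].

Mod squares: a ≡ -1986790, b ≡ -4569617. Check v ∈ {∞, 2, 3, 5, 7, 13, 17, 23, 29, 31}.
v=23: a=23^2·(≡19), b=23^5·(≡13) mod 23; (19|23)=-1, (13|23)=+1; (−1)^{2·5·11}·(-1)^5·(+1)^2 = -1.
v=2: v_2(a)=-5, v_2(b)=-6; units ≡ 5, 7 (mod 8); ε·ε+αω+βω = 0·1+-5·0+-6·1 ≡ 0  ⇒  (a,b)_2 = +1.
v=31: a=31^1·(≡2), b=31^3·(≡22) mod 31; (2|31)=+1, (22|31)=-1; (−1)^{1·3·15}·(+1)^3·(-1)^1 = +1.
v=5: a=5^1·(≡3), b=5^4·(≡3) mod 5; (3|5)=-1, (3|5)=-1; (−1)^{1·4·2}·(-1)^4·(-1)^1 = -1.
v=17: a=17^1·(≡12), b=17^3·(≡11) mod 17; (12|17)=-1, (11|17)=-1; (−1)^{1·3·8}·(-1)^3·(-1)^1 = +1.
v=3: a=3^-2·(≡2), b=3^-4·(≡1) mod 3; (2|3)=-1, (1|3)=+1; (−1)^{-2·-4·1}·(-1)^-4·(+1)^-2 = +1.
v=∞: -1986790 < 0 and -4569617 < 0  ⇒  (a,b)_∞ = -1.
v=13: a=13^1·(≡2), b=13^3·(≡5) mod 13; (2|13)=-1, (5|13)=-1; (−1)^{1·3·6}·(-1)^3·(-1)^1 = +1.
v=7: a=7^0·(≡5), b=7^-2·(≡2) mod 7; (5|7)=-1, (2|7)=+1; (−1)^{0·-2·3}·(-1)^-2·(+1)^0 = +1.
v=29: a=29^1·(≡21), b=29^3·(≡23) mod 29; (21|29)=-1, (23|29)=+1; (−1)^{1·3·14}·(-1)^3·(+1)^1 = -1.
|Ram(-1986790, -4569617)| = 4, even; anisotropic at {5, 23, 29, ∞}.

[5, 23, 29, inf]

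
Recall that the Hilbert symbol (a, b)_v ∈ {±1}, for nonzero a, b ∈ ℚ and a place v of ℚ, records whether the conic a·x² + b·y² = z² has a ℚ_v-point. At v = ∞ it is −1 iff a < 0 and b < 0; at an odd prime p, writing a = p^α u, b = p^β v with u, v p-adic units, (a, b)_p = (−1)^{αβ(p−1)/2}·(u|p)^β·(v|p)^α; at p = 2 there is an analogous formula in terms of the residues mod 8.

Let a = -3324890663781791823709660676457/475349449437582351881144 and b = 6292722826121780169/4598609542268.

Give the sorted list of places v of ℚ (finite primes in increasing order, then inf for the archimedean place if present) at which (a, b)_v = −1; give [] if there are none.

[17, 23]

(a, b) ≡ (-238, 23) mod (ℚ^×)²; places V = {2, 3, 7, 11, 17, 19, 23, 31, 41, 47, ∞}.
(a,b)_41: α=-6, u≡9; β=-4, v≡33 (mod 41); (9|41)=+1, (33|41)=+1; sign (−1)^0·+1^-4·+1^-6 = +1.
(a,b)_47: α=4, u≡40; β=2, v≡26 (mod 47); (40|47)=-1, (26|47)=-1; sign (−1)^0·-1^2·-1^4 = +1.
(a,b)_11: α=8, u≡5; β=4, v≡4 (mod 11); (5|11)=+1, (4|11)=+1; sign (−1)^0·+1^4·+1^8 = +1.
(a,b)_19: α=-4, u≡11; β=-2, v≡17 (mod 19); (11|19)=+1, (17|19)=+1; sign (−1)^0·+1^-2·+1^-4 = +1.
(a,b)_7: α=-3, u≡1; β=-2, v≡4 (mod 7); (1|7)=+1, (4|7)=+1; sign (−1)^0·+1^-2·+1^-3 = +1.
(a,b)_3: α=6, u≡2; β=6, v≡2 (mod 3); (2|3)=-1, (2|3)=-1; sign (−1)^0·-1^6·-1^6 = +1.
(a,b)_17: α=3, u≡7; β=2, v≡5 (mod 17); (7|17)=-1, (5|17)=-1; sign (−1)^0·-1^2·-1^3 = -1.
(a,b)_∞: sgn(-238)=−, sgn(23)=+, so +1.
(a,b)_23: α=-4, u≡7; β=-1, v≡8 (mod 23); (7|23)=-1, (8|23)=+1; sign (−1)^0·-1^-1·+1^-4 = -1.
(a,b)_31: α=6, u≡16; β=4, v≡12 (mod 31); (16|31)=+1, (12|31)=-1; sign (−1)^0·+1^4·-1^6 = +1.
(a,b)_2: α=-3, β=-2; u≡1, v≡7 (mod 8); ε(u)ε(v)=0·1, αω(v)=-3·0, βω(u)=-2·0; sum ≡ 0  ⇒  +1.
Ram(-238, 23) = {17, 23}; no ℚ_17-point on the conic.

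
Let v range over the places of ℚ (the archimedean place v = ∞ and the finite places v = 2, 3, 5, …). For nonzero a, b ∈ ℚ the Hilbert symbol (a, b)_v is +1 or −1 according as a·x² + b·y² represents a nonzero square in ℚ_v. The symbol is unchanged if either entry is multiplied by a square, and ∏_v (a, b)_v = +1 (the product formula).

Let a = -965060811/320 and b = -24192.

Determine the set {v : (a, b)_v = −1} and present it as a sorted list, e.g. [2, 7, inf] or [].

(a, b) ≡ (-352495, -42) mod (ℚ^×)²; places V = {2, 3, 5, 7, 11, 13, 17, 29, ∞}.
(a,b)_13: α=3, u≡9; β=0, v≡1 (mod 13); (9|13)=+1, (1|13)=+1; sign (−1)^0·+1^0·+1^3 = +1.
(a,b)_7: α=0, u≡4; β=1, v≡2 (mod 7); (4|7)=+1, (2|7)=+1; sign (−1)^0·+1^1·+1^0 = +1.
(a,b)_2: α=-6, β=7; u≡1, v≡3 (mod 8); ε(u)ε(v)=0·1, αω(v)=-6·1, βω(u)=7·0; sum ≡ 0  ⇒  +1.
(a,b)_∞: sgn(-352495)=−, sgn(-42)=−, so -1.
(a,b)_17: α=1, u≡10; β=0, v≡16 (mod 17); (10|17)=-1, (16|17)=+1; sign (−1)^0·-1^0·+1^1 = +1.
(a,b)_11: α=1, u≡9; β=0, v≡8 (mod 11); (9|11)=+1, (8|11)=-1; sign (−1)^0·+1^0·-1^1 = -1.
(a,b)_5: α=-1, u≡1; β=0, v≡3 (mod 5); (1|5)=+1, (3|5)=-1; sign (−1)^0·+1^0·-1^-1 = -1.
(a,b)_3: α=4, u≡2; β=3, v≡1 (mod 3); (2|3)=-1, (1|3)=+1; sign (−1)^0·-1^3·+1^4 = -1.
(a,b)_29: α=1, u≡5; β=0, v≡23 (mod 29); (5|29)=+1, (23|29)=+1; sign (−1)^0·+1^0·+1^1 = +1.
Ram(-352495, -42) = {3, 5, 11, ∞}; no ℚ_3-point on the conic.

[3, 5, 11, inf]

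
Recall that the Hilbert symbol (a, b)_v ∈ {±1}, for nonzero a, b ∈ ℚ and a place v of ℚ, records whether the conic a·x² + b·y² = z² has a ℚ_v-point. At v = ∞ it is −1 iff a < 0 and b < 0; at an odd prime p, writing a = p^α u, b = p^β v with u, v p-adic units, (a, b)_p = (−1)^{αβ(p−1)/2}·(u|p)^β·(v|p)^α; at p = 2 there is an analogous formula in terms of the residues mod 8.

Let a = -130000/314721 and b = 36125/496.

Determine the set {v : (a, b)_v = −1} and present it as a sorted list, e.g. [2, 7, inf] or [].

[2, 5]

Mod squares: a ≡ -13, b ≡ 155. Check v ∈ {∞, 2, 3, 5, 11, 13, 17, 31}.
v=5: a=5^4·(≡2), b=5^3·(≡4) mod 5; (2|5)=-1, (4|5)=+1; (−1)^{4·3·2}·(-1)^3·(+1)^4 = -1.
v=2: v_2(a)=4, v_2(b)=-4; units ≡ 3, 3 (mod 8); ε·ε+αω+βω = 1·1+4·1+-4·1 ≡ 1  ⇒  (a,b)_2 = -1.
v=13: a=13^1·(≡9), b=13^0·(≡12) mod 13; (9|13)=+1, (12|13)=+1; (−1)^{1·0·6}·(+1)^0·(+1)^1 = +1.
v=31: a=31^0·(≡5), b=31^-1·(≡20) mod 31; (5|31)=+1, (20|31)=+1; (−1)^{0·-1·15}·(+1)^-1·(+1)^0 = +1.
v=3: a=3^-2·(≡2), b=3^0·(≡2) mod 3; (2|3)=-1, (2|3)=-1; (−1)^{-2·0·1}·(-1)^0·(-1)^-2 = +1.
v=11: a=11^-2·(≡4), b=11^0·(≡1) mod 11; (4|11)=+1, (1|11)=+1; (−1)^{-2·0·5}·(+1)^0·(+1)^-2 = +1.
v=17: a=17^-2·(≡16), b=17^2·(≡2) mod 17; (16|17)=+1, (2|17)=+1; (−1)^{-2·2·8}·(+1)^2·(+1)^-2 = +1.
v=∞: -13 < 0 and 155 > 0  ⇒  (a,b)_∞ = +1.
Ram(-13, 155) = {2, 5}; no ℚ_2-point on the conic.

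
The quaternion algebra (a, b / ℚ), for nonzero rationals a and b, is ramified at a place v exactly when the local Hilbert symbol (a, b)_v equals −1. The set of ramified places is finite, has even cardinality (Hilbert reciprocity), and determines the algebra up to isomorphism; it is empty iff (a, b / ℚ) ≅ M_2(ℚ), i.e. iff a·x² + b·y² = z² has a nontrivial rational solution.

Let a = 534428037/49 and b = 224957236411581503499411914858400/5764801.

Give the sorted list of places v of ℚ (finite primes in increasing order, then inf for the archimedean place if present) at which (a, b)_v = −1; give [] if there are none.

Mod squares: a ≡ 6597877, b ≡ 1282346. Check v ∈ {∞, 2, 3, 5, 7, 11, 13, 17, 29, 31, 37, 43}.
v=17: a=17^0·(≡14), b=17^2·(≡9) mod 17; (14|17)=-1, (9|17)=+1; (−1)^{0·2·8}·(-1)^2·(+1)^0 = +1.
v=31: a=31^0·(≡26), b=31^3·(≡17) mod 31; (26|31)=-1, (17|31)=-1; (−1)^{0·3·15}·(-1)^3·(-1)^0 = -1.
v=29: a=29^1·(≡15), b=29^4·(≡22) mod 29; (15|29)=-1, (22|29)=+1; (−1)^{1·4·14}·(-1)^4·(+1)^1 = +1.
v=∞: 6597877 > 0 and 1282346 > 0  ⇒  (a,b)_∞ = +1.
v=13: a=13^1·(≡4), b=13^3·(≡2) mod 13; (4|13)=+1, (2|13)=-1; (−1)^{1·3·6}·(+1)^3·(-1)^1 = -1.
v=2: v_2(a)=0, v_2(b)=5; units ≡ 5, 5 (mod 8); ε·ε+αω+βω = 0·0+0·1+5·1 ≡ 1  ⇒  (a,b)_2 = -1.
v=5: a=5^0·(≡3), b=5^2·(≡1) mod 5; (3|5)=-1, (1|5)=+1; (−1)^{0·2·2}·(-1)^2·(+1)^0 = +1.
v=37: a=37^1·(≡29), b=37^1·(≡11) mod 37; (29|37)=-1, (11|37)=+1; (−1)^{1·1·18}·(-1)^1·(+1)^1 = -1.
v=43: a=43^1·(≡9), b=43^3·(≡1) mod 43; (9|43)=+1, (1|43)=+1; (−1)^{1·3·21}·(+1)^3·(+1)^1 = -1.
v=7: a=7^-2·(≡3), b=7^-8·(≡1) mod 7; (3|7)=-1, (1|7)=+1; (−1)^{-2·-8·3}·(-1)^-8·(+1)^-2 = +1.
v=11: a=11^1·(≡8), b=11^2·(≡2) mod 11; (8|11)=-1, (2|11)=-1; (−1)^{1·2·5}·(-1)^2·(-1)^1 = -1.
v=3: a=3^4·(≡1), b=3^10·(≡2) mod 3; (1|3)=+1, (2|3)=-1; (−1)^{4·10·1}·(+1)^10·(-1)^4 = +1.
Ram(6597877, 1282346) = {2, 11, 13, 31, 37, 43}; no ℚ_2-point on the conic.

[2, 11, 13, 31, 37, 43]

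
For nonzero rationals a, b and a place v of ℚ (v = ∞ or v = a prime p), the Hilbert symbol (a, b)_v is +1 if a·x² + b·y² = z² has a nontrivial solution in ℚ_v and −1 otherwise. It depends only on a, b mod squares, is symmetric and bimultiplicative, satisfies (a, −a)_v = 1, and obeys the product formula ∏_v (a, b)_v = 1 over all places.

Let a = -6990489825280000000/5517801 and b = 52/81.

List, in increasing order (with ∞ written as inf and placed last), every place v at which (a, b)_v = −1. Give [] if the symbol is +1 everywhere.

Mod squares: a ≡ -59755, b ≡ 13. Check v ∈ {∞, 2, 3, 5, 13, 17, 19, 29, 37}.
v=3: a=3^-8·(≡2), b=3^-4·(≡1) mod 3; (2|3)=-1, (1|3)=+1; (−1)^{-8·-4·1}·(-1)^-4·(+1)^-8 = +1.
v=13: a=13^4·(≡2), b=13^1·(≡10) mod 13; (2|13)=-1, (10|13)=+1; (−1)^{4·1·6}·(-1)^1·(+1)^4 = -1.
v=37: a=37^1·(≡14), b=37^0·(≡18) mod 37; (14|37)=-1, (18|37)=-1; (−1)^{1·0·18}·(-1)^0·(-1)^1 = -1.
v=17: a=17^1·(≡13), b=17^0·(≡4) mod 17; (13|17)=+1, (4|17)=+1; (−1)^{1·0·8}·(+1)^0·(+1)^1 = +1.
v=29: a=29^-2·(≡15), b=29^0·(≡1) mod 29; (15|29)=-1, (1|29)=+1; (−1)^{-2·0·14}·(-1)^0·(+1)^-2 = +1.
v=5: a=5^7·(≡1), b=5^0·(≡2) mod 5; (1|5)=+1, (2|5)=-1; (−1)^{7·0·2}·(+1)^0·(-1)^7 = -1.
v=∞: -59755 < 0 and 13 > 0  ⇒  (a,b)_∞ = +1.
v=19: a=19^1·(≡16), b=19^0·(≡18) mod 19; (16|19)=+1, (18|19)=-1; (−1)^{1·0·9}·(+1)^0·(-1)^1 = -1.
v=2: v_2(a)=18, v_2(b)=2; units ≡ 5, 5 (mod 8); ε·ε+αω+βω = 0·0+18·1+2·1 ≡ 0  ⇒  (a,b)_2 = +1.
|Ram(-59755, 13)| = 4, even; anisotropic at {5, 13, 19, 37}.

[5, 13, 19, 37]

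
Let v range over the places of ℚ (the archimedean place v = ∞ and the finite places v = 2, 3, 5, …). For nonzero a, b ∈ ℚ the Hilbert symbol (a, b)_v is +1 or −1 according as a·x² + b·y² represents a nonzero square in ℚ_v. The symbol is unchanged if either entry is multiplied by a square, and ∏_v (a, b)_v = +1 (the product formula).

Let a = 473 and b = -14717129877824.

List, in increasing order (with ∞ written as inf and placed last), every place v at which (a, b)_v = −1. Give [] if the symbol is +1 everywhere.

(a, b) ≡ (473, -1027829) mod (ℚ^×)²; places V = {2, 11, 41, 43, 53, ∞}.
(a,b)_53: α=0, u≡49; β=1, v≡32 (mod 53); (49|53)=+1, (32|53)=-1; sign (−1)^0·+1^1·-1^0 = +1.
(a,b)_43: α=1, u≡11; β=3, v≡20 (mod 43); (11|43)=+1, (20|43)=-1; sign (−1)^1·+1^3·-1^1 = +1.
(a,b)_11: α=1, u≡10; β=3, v≡10 (mod 11); (10|11)=-1, (10|11)=-1; sign (−1)^1·-1^3·-1^1 = -1.
(a,b)_41: α=0, u≡22; β=1, v≡32 (mod 41); (22|41)=-1, (32|41)=+1; sign (−1)^0·-1^1·+1^0 = -1.
(a,b)_∞: sgn(473)=+, sgn(-1027829)=−, so +1.
(a,b)_2: α=0, β=6; u≡1, v≡3 (mod 8); ε(u)ε(v)=0·1, αω(v)=0·1, βω(u)=6·0; sum ≡ 0  ⇒  +1.
(473, -1027829 / ℚ) ramifies at {11, 41}: a division algebra.

[11, 41]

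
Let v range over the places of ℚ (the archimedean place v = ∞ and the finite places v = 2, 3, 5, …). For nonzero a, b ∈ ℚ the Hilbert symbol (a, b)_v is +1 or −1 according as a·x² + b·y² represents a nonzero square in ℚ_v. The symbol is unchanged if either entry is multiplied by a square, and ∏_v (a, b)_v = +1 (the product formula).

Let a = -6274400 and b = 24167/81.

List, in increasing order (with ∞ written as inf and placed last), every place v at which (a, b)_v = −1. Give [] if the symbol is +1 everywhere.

Mod squares: a ≡ -15686, b ≡ 143. Check v ∈ {∞, 2, 3, 5, 11, 13, 23, 31}.
v=31: a=31^1·(≡30), b=31^0·(≡14) mod 31; (30|31)=-1, (14|31)=+1; (−1)^{1·0·15}·(-1)^0·(+1)^1 = +1.
v=23: a=23^1·(≡3), b=23^0·(≡11) mod 23; (3|23)=+1, (11|23)=-1; (−1)^{1·0·11}·(+1)^0·(-1)^1 = -1.
v=2: v_2(a)=5, v_2(b)=0; units ≡ 5, 7 (mod 8); ε·ε+αω+βω = 0·1+5·0+0·1 ≡ 0  ⇒  (a,b)_2 = +1.
v=11: a=11^1·(≡5), b=11^1·(≡2) mod 11; (5|11)=+1, (2|11)=-1; (−1)^{1·1·5}·(+1)^1·(-1)^1 = +1.
v=∞: -15686 < 0 and 143 > 0  ⇒  (a,b)_∞ = +1.
v=3: a=3^0·(≡1), b=3^-4·(≡2) mod 3; (1|3)=+1, (2|3)=-1; (−1)^{0·-4·1}·(+1)^-4·(-1)^0 = +1.
v=13: a=13^0·(≡11), b=13^3·(≡8) mod 13; (11|13)=-1, (8|13)=-1; (−1)^{0·3·6}·(-1)^3·(-1)^0 = -1.
v=5: a=5^2·(≡4), b=5^0·(≡2) mod 5; (4|5)=+1, (2|5)=-1; (−1)^{2·0·2}·(+1)^0·(-1)^2 = +1.
(-15686, 143 / ℚ) ramifies at {13, 23}: a division algebra.

[13, 23]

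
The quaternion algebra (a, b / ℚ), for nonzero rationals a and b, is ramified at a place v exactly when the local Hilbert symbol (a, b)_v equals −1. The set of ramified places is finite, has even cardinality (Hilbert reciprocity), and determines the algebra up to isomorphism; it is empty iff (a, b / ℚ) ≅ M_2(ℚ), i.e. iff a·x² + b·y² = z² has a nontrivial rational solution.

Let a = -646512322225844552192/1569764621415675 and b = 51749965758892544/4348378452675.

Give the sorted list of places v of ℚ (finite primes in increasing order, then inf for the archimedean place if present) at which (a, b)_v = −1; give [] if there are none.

(a, b) ≡ (-6, 78) mod (ℚ^×)²; places V = {2, 3, 5, 11, 13, 17, 19, 23, 29, 31, 37, ∞}.
(a,b)_13: α=4, u≡8; β=3, v≡2 (mod 13); (8|13)=-1, (2|13)=-1; sign (−1)^0·-1^3·-1^4 = -1.
(a,b)_5: α=-2, u≡4; β=-2, v≡2 (mod 5); (4|5)=+1, (2|5)=-1; sign (−1)^0·+1^-2·-1^-2 = +1.
(a,b)_19: α=-6, u≡13; β=-4, v≡12 (mod 19); (13|19)=-1, (12|19)=-1; sign (−1)^0·-1^-4·-1^-6 = +1.
(a,b)_17: α=2, u≡10; β=2, v≡3 (mod 17); (10|17)=-1, (3|17)=-1; sign (−1)^0·-1^2·-1^2 = +1.
(a,b)_37: α=2, u≡17; β=2, v≡11 (mod 37); (17|37)=-1, (11|37)=+1; sign (−1)^0·-1^2·+1^2 = +1.
(a,b)_11: α=2, u≡9; β=2, v≡5 (mod 11); (9|11)=+1, (5|11)=+1; sign (−1)^0·+1^2·+1^2 = +1.
(a,b)_29: α=-2, u≡22; β=-2, v≡9 (mod 29); (22|29)=+1, (9|29)=+1; sign (−1)^0·+1^-2·+1^-2 = +1.
(a,b)_2: α=9, β=9; u≡5, v≡7 (mod 8); ε(u)ε(v)=0·1, αω(v)=9·0, βω(u)=9·1; sum ≡ 1  ⇒  -1.
(a,b)_23: α=-2, u≡15; β=-2, v≡9 (mod 23); (15|23)=-1, (9|23)=+1; sign (−1)^0·-1^-2·+1^-2 = +1.
(a,b)_31: α=4, u≡20; β=2, v≡5 (mod 31); (20|31)=+1, (5|31)=+1; sign (−1)^0·+1^2·+1^4 = +1.
(a,b)_∞: sgn(-6)=−, sgn(78)=+, so +1.
(a,b)_3: α=-1, u≡1; β=-1, v≡2 (mod 3); (1|3)=+1, (2|3)=-1; sign (−1)^1·+1^-1·-1^-1 = +1.
|Ram(-6, 78)| = 2, even; anisotropic at {2, 13}.

[2, 13]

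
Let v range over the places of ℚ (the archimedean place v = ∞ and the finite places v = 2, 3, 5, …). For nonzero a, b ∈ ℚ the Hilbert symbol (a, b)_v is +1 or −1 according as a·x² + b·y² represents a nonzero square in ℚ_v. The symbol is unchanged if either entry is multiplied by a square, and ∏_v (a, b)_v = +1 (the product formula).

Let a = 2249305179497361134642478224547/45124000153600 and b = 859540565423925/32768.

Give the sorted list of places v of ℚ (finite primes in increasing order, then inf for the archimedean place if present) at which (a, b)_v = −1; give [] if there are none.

[2, 11, 31, 43]

(a, b) ≡ (43, 557194) mod (ℚ^×)²; places V = {2, 3, 5, 7, 11, 17, 19, 23, 31, 41, 43, ∞}.
(a,b)_5: α=-2, u≡3; β=2, v≡4 (mod 5); (3|5)=-1, (4|5)=+1; sign (−1)^0·-1^2·+1^-2 = +1.
(a,b)_23: α=6, u≡11; β=4, v≡22 (mod 23); (11|23)=-1, (22|23)=-1; sign (−1)^0·-1^4·-1^6 = +1.
(a,b)_3: α=8, u≡1; β=2, v≡1 (mod 3); (1|3)=+1, (1|3)=+1; sign (−1)^0·+1^2·+1^8 = +1.
(a,b)_19: α=2, u≡11; β=1, v≡5 (mod 19); (11|19)=+1, (5|19)=+1; sign (−1)^0·+1^1·+1^2 = +1.
(a,b)_7: α=4, u≡2; β=2, v≡1 (mod 7); (2|7)=+1, (1|7)=+1; sign (−1)^0·+1^2·+1^4 = +1.
(a,b)_17: α=2, u≡4; β=0, v≡4 (mod 17); (4|17)=+1, (4|17)=+1; sign (−1)^0·+1^0·+1^2 = +1.
(a,b)_41: α=-2, u≡4; β=0, v≡4 (mod 41); (4|41)=+1, (4|41)=+1; sign (−1)^0·+1^0·+1^-2 = +1.
(a,b)_11: α=2, u≡6; β=1, v≡7 (mod 11); (6|11)=-1, (7|11)=-1; sign (−1)^0·-1^1·-1^2 = -1.
(a,b)_∞: sgn(43)=+, sgn(557194)=+, so +1.
(a,b)_2: α=-30, β=-15; u≡3, v≡5 (mod 8); ε(u)ε(v)=1·0, αω(v)=-30·1, βω(u)=-15·1; sum ≡ 1  ⇒  -1.
(a,b)_43: α=3, u≡31; β=1, v≡13 (mod 43); (31|43)=+1, (13|43)=+1; sign (−1)^1·+1^1·+1^3 = -1.
(a,b)_31: α=2, u≡29; β=1, v≡8 (mod 31); (29|31)=-1, (8|31)=+1; sign (−1)^0·-1^1·+1^2 = -1.
(43, 557194 / ℚ) ramifies at {2, 11, 31, 43}: a division algebra.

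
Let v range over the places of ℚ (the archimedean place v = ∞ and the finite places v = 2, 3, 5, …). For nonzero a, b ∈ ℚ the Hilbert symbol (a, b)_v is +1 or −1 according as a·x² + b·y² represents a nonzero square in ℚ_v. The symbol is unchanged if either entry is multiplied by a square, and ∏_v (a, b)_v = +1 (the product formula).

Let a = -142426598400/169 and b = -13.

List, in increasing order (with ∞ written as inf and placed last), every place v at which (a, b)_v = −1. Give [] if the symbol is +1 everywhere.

Mod squares: a ≡ -2139, b ≡ -13. Check v ∈ {∞, 2, 3, 5, 13, 17, 23, 31}.
v=2: v_2(a)=10, v_2(b)=0; units ≡ 5, 3 (mod 8); ε·ε+αω+βω = 0·1+10·1+0·1 ≡ 0  ⇒  (a,b)_2 = +1.
v=23: a=23^1·(≡17), b=23^0·(≡10) mod 23; (17|23)=-1, (10|23)=-1; (−1)^{1·0·11}·(-1)^0·(-1)^1 = -1.
v=13: a=13^-2·(≡5), b=13^1·(≡12) mod 13; (5|13)=-1, (12|13)=+1; (−1)^{-2·1·6}·(-1)^1·(+1)^-2 = -1.
v=31: a=31^1·(≡22), b=31^0·(≡18) mod 31; (22|31)=-1, (18|31)=+1; (−1)^{1·0·15}·(-1)^0·(+1)^1 = +1.
v=3: a=3^3·(≡1), b=3^0·(≡2) mod 3; (1|3)=+1, (2|3)=-1; (−1)^{3·0·1}·(+1)^0·(-1)^3 = -1.
v=17: a=17^2·(≡3), b=17^0·(≡4) mod 17; (3|17)=-1, (4|17)=+1; (−1)^{2·0·8}·(-1)^0·(+1)^2 = +1.
v=∞: -2139 < 0 and -13 < 0  ⇒  (a,b)_∞ = -1.
v=5: a=5^2·(≡1), b=5^0·(≡2) mod 5; (1|5)=+1, (2|5)=-1; (−1)^{2·0·2}·(+1)^0·(-1)^2 = +1.
(-2139, -13 / ℚ) ramifies at {3, 13, 23, ∞}: a division algebra.

[3, 13, 23, inf]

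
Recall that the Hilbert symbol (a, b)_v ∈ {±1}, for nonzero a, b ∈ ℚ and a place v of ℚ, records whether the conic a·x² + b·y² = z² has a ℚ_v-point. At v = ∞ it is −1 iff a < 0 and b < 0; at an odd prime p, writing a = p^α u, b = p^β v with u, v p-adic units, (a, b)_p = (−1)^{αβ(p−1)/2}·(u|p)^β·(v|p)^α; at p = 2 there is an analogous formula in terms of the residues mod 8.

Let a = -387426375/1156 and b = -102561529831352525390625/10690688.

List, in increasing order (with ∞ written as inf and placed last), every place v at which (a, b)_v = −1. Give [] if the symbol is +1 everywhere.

Mod squares: a ≡ -3255, b ≡ -930. Check v ∈ {∞, 2, 3, 5, 7, 17, 23, 31}.
v=23: a=23^2·(≡10), b=23^6·(≡4) mod 23; (10|23)=-1, (4|23)=+1; (−1)^{2·6·11}·(-1)^6·(+1)^2 = +1.
v=31: a=31^1·(≡20), b=31^3·(≡8) mod 31; (20|31)=+1, (8|31)=+1; (−1)^{1·3·15}·(+1)^3·(+1)^1 = -1.
v=2: v_2(a)=-2, v_2(b)=-7; units ≡ 1, 7 (mod 8); ε·ε+αω+βω = 0·1+-2·0+-7·0 ≡ 0  ⇒  (a,b)_2 = +1.
v=3: a=3^3·(≡1), b=3^5·(≡2) mod 3; (1|3)=+1, (2|3)=-1; (−1)^{3·5·1}·(+1)^5·(-1)^3 = +1.
v=17: a=17^-2·(≡1), b=17^-4·(≡10) mod 17; (1|17)=+1, (10|17)=-1; (−1)^{-2·-4·8}·(+1)^-4·(-1)^-2 = +1.
v=∞: -3255 < 0 and -930 < 0  ⇒  (a,b)_∞ = -1.
v=7: a=7^1·(≡2), b=7^2·(≡2) mod 7; (2|7)=+1, (2|7)=+1; (−1)^{1·2·3}·(+1)^2·(+1)^1 = +1.
v=5: a=5^3·(≡4), b=5^9·(≡4) mod 5; (4|5)=+1, (4|5)=+1; (−1)^{3·9·2}·(+1)^9·(+1)^3 = +1.
(-3255, -930 / ℚ) ramifies at {31, ∞}: a division algebra.

[31, inf]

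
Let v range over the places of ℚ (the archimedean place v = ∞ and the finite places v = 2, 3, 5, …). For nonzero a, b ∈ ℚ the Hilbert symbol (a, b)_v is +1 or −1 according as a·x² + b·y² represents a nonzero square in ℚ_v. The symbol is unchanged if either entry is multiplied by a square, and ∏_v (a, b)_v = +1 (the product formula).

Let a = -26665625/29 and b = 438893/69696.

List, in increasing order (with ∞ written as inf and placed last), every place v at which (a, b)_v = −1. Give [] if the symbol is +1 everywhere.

[5, 23]

(a, b) ≡ (-1237285, 53) mod (ℚ^×)²; places V = {2, 3, 5, 7, 11, 13, 23, 29, 53, ∞}.
(a,b)_7: α=1, u≡4; β=2, v≡1 (mod 7); (4|7)=+1, (1|7)=+1; sign (−1)^0·+1^2·+1^1 = +1.
(a,b)_2: α=0, β=-6; u≡3, v≡5 (mod 8); ε(u)ε(v)=1·0, αω(v)=0·1, βω(u)=-6·1; sum ≡ 0  ⇒  +1.
(a,b)_13: α=0, u≡9; β=2, v≡12 (mod 13); (9|13)=+1, (12|13)=+1; sign (−1)^0·+1^2·+1^0 = +1.
(a,b)_29: α=-1, u≡20; β=0, v≡4 (mod 29); (20|29)=+1, (4|29)=+1; sign (−1)^0·+1^0·+1^-1 = +1.
(a,b)_53: α=1, u≡44; β=1, v≡13 (mod 53); (44|53)=+1, (13|53)=+1; sign (−1)^0·+1^1·+1^1 = +1.
(a,b)_5: α=5, u≡3; β=0, v≡3 (mod 5); (3|5)=-1, (3|5)=-1; sign (−1)^0·-1^0·-1^5 = -1.
(a,b)_11: α=0, u≡2; β=-2, v≡1 (mod 11); (2|11)=-1, (1|11)=+1; sign (−1)^0·-1^-2·+1^0 = +1.
(a,b)_3: α=0, u≡2; β=-2, v≡2 (mod 3); (2|3)=-1, (2|3)=-1; sign (−1)^0·-1^-2·-1^0 = +1.
(a,b)_23: α=1, u≡13; β=0, v≡5 (mod 23); (13|23)=+1, (5|23)=-1; sign (−1)^0·+1^0·-1^1 = -1.
(a,b)_∞: sgn(-1237285)=−, sgn(53)=+, so +1.
Ram(-1237285, 53) = {5, 23}; no ℚ_5-point on the conic.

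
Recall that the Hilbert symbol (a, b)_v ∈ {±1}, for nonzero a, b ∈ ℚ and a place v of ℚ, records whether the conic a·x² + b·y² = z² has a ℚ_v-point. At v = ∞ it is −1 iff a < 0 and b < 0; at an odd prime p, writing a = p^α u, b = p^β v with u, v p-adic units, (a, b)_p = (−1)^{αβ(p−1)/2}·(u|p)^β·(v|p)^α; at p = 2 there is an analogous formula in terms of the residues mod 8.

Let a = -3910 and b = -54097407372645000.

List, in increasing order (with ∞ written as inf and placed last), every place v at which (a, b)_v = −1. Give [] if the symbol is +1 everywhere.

[2, 5, 7, inf]

Mod squares: a ≡ -3910, b ≡ -322. Check v ∈ {∞, 2, 3, 5, 7, 13, 17, 23}.
v=23: a=23^1·(≡14), b=23^3·(≡6) mod 23; (14|23)=-1, (6|23)=+1; (−1)^{1·3·11}·(-1)^3·(+1)^1 = +1.
v=13: a=13^0·(≡3), b=13^2·(≡12) mod 13; (3|13)=+1, (12|13)=+1; (−1)^{0·2·6}·(+1)^2·(+1)^0 = +1.
v=3: a=3^0·(≡2), b=3^2·(≡2) mod 3; (2|3)=-1, (2|3)=-1; (−1)^{0·2·1}·(-1)^2·(-1)^0 = +1.
v=2: v_2(a)=1, v_2(b)=3; units ≡ 5, 7 (mod 8); ε·ε+αω+βω = 0·1+1·0+3·1 ≡ 1  ⇒  (a,b)_2 = -1.
v=7: a=7^0·(≡3), b=7^1·(≡5) mod 7; (3|7)=-1, (5|7)=-1; (−1)^{0·1·3}·(-1)^1·(-1)^0 = -1.
v=17: a=17^1·(≡8), b=17^4·(≡16) mod 17; (8|17)=+1, (16|17)=+1; (−1)^{1·4·8}·(+1)^4·(+1)^1 = +1.
v=5: a=5^1·(≡3), b=5^4·(≡3) mod 5; (3|5)=-1, (3|5)=-1; (−1)^{1·4·2}·(-1)^4·(-1)^1 = -1.
v=∞: -3910 < 0 and -322 < 0  ⇒  (a,b)_∞ = -1.
Ram(-3910, -322) = {2, 5, 7, ∞}; no ℚ_2-point on the conic.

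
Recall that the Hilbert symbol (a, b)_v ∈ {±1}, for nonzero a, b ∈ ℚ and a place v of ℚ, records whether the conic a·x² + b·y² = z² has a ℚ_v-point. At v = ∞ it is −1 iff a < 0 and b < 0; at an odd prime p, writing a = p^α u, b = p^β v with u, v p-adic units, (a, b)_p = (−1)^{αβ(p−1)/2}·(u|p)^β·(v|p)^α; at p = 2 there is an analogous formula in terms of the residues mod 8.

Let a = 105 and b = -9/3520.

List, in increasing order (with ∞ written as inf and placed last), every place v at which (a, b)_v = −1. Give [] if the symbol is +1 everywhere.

(a, b) ≡ (105, -55) mod (ℚ^×)²; places V = {2, 3, 5, 7, 11, ∞}.
(a,b)_7: α=1, u≡1; β=0, v≡2 (mod 7); (1|7)=+1, (2|7)=+1; sign (−1)^0·+1^0·+1^1 = +1.
(a,b)_∞: sgn(105)=+, sgn(-55)=−, so +1.
(a,b)_3: α=1, u≡2; β=2, v≡2 (mod 3); (2|3)=-1, (2|3)=-1; sign (−1)^0·-1^2·-1^1 = -1.
(a,b)_11: α=0, u≡6; β=-1, v≡2 (mod 11); (6|11)=-1, (2|11)=-1; sign (−1)^0·-1^-1·-1^0 = -1.
(a,b)_5: α=1, u≡1; β=-1, v≡4 (mod 5); (1|5)=+1, (4|5)=+1; sign (−1)^0·+1^-1·+1^1 = +1.
(a,b)_2: α=0, β=-6; u≡1, v≡1 (mod 8); ε(u)ε(v)=0·0, αω(v)=0·0, βω(u)=-6·0; sum ≡ 0  ⇒  +1.
|Ram(105, -55)| = 2, even; anisotropic at {3, 11}.

[3, 11]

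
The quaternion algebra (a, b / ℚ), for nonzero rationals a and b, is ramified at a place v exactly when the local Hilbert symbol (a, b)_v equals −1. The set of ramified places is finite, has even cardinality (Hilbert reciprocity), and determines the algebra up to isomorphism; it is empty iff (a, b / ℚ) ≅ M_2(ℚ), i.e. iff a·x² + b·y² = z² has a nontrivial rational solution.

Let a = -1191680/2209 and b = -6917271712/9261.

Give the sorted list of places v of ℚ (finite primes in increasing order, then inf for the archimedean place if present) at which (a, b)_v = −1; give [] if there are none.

[5, 7, 17, inf]

Mod squares: a ≡ -95, b ≡ -9282. Check v ∈ {∞, 2, 3, 5, 7, 13, 17, 19, 23, 43, 47}.
v=47: a=47^-2·(≡5), b=47^0·(≡3) mod 47; (5|47)=-1, (3|47)=+1; (−1)^{-2·0·23}·(-1)^0·(+1)^-2 = +1.
v=19: a=19^1·(≡15), b=19^0·(≡9) mod 19; (15|19)=-1, (9|19)=+1; (−1)^{1·0·9}·(-1)^0·(+1)^1 = +1.
v=5: a=5^1·(≡1), b=5^0·(≡3) mod 5; (1|5)=+1, (3|5)=-1; (−1)^{1·0·2}·(+1)^0·(-1)^1 = -1.
v=23: a=23^0·(≡19), b=23^2·(≡21) mod 23; (19|23)=-1, (21|23)=-1; (−1)^{0·2·11}·(-1)^2·(-1)^0 = +1.
v=∞: -95 < 0 and -9282 < 0  ⇒  (a,b)_∞ = -1.
v=3: a=3^0·(≡1), b=3^-3·(≡2) mod 3; (1|3)=+1, (2|3)=-1; (−1)^{0·-3·1}·(+1)^-3·(-1)^0 = +1.
v=17: a=17^0·(≡14), b=17^1·(≡1) mod 17; (14|17)=-1, (1|17)=+1; (−1)^{0·1·8}·(-1)^1·(+1)^0 = -1.
v=43: a=43^0·(≡39), b=43^2·(≡16) mod 43; (39|43)=-1, (16|43)=+1; (−1)^{0·2·21}·(-1)^2·(+1)^0 = +1.
v=13: a=13^0·(≡9), b=13^1·(≡3) mod 13; (9|13)=+1, (3|13)=+1; (−1)^{0·1·6}·(+1)^1·(+1)^0 = +1.
v=7: a=7^2·(≡3), b=7^-3·(≡1) mod 7; (3|7)=-1, (1|7)=+1; (−1)^{2·-3·3}·(-1)^-3·(+1)^2 = -1.
v=2: v_2(a)=8, v_2(b)=5; units ≡ 1, 7 (mod 8); ε·ε+αω+βω = 0·1+8·0+5·0 ≡ 0  ⇒  (a,b)_2 = +1.
|Ram(-95, -9282)| = 4, even; anisotropic at {5, 7, 17, ∞}.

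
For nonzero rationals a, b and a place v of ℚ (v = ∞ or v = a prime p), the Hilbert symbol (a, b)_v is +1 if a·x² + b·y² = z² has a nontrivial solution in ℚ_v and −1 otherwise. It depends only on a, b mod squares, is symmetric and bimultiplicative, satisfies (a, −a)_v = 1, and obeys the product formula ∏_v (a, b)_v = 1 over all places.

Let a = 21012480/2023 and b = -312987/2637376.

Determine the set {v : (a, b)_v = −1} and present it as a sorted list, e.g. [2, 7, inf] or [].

[2, 5]

Mod squares: a ≡ 3990, b ≡ -3. Check v ∈ {∞, 2, 3, 5, 7, 17, 19, 29}.
v=∞: 3990 > 0 and -3 < 0  ⇒  (a,b)_∞ = +1.
v=17: a=17^-2·(≡3), b=17^2·(≡3) mod 17; (3|17)=-1, (3|17)=-1; (−1)^{-2·2·8}·(-1)^2·(-1)^-2 = +1.
v=2: v_2(a)=13, v_2(b)=-6; units ≡ 3, 5 (mod 8); ε·ε+αω+βω = 1·0+13·1+-6·1 ≡ 1  ⇒  (a,b)_2 = -1.
v=3: a=3^3·(≡1), b=3^1·(≡2) mod 3; (1|3)=+1, (2|3)=-1; (−1)^{3·1·1}·(+1)^1·(-1)^3 = +1.
v=19: a=19^1·(≡7), b=19^2·(≡9) mod 19; (7|19)=+1, (9|19)=+1; (−1)^{1·2·9}·(+1)^2·(+1)^1 = +1.
v=5: a=5^1·(≡2), b=5^0·(≡3) mod 5; (2|5)=-1, (3|5)=-1; (−1)^{1·0·2}·(-1)^0·(-1)^1 = -1.
v=29: a=29^0·(≡3), b=29^-2·(≡17) mod 29; (3|29)=-1, (17|29)=-1; (−1)^{0·-2·14}·(-1)^-2·(-1)^0 = +1.
v=7: a=7^-1·(≡3), b=7^-2·(≡4) mod 7; (3|7)=-1, (4|7)=+1; (−1)^{-1·-2·3}·(-1)^-2·(+1)^-1 = +1.
Ram(3990, -3) = {2, 5}; no ℚ_2-point on the conic.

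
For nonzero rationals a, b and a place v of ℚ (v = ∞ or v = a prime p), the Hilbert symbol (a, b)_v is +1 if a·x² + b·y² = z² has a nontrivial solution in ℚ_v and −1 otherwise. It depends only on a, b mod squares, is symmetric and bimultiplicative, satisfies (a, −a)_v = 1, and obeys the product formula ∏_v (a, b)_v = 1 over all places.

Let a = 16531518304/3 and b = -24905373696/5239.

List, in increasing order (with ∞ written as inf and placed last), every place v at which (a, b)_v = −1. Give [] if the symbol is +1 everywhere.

[2, 31]

(a, b) ≡ (2264178, -61194) mod (ℚ^×)²; places V = {2, 3, 7, 13, 31, 37, 47, ∞}.
(a,b)_∞: sgn(2264178)=+, sgn(-61194)=−, so +1.
(a,b)_37: α=3, u≡34; β=2, v≡10 (mod 37); (34|37)=+1, (10|37)=+1; sign (−1)^0·+1^2·+1^3 = +1.
(a,b)_47: α=1, u≡5; β=1, v≡14 (mod 47); (5|47)=-1, (14|47)=+1; sign (−1)^1·-1^1·+1^1 = +1.
(a,b)_31: α=1, u≡4; β=-1, v≡10 (mod 31); (4|31)=+1, (10|31)=+1; sign (−1)^1·+1^-1·+1^1 = -1.
(a,b)_7: α=1, u≡6; β=1, v≡1 (mod 7); (6|7)=-1, (1|7)=+1; sign (−1)^1·-1^1·+1^1 = +1.
(a,b)_2: α=5, β=11; u≡1, v≡3 (mod 8); ε(u)ε(v)=0·1, αω(v)=5·1, βω(u)=11·0; sum ≡ 1  ⇒  -1.
(a,b)_13: α=0, u≡5; β=-2, v≡1 (mod 13); (5|13)=-1, (1|13)=+1; sign (−1)^0·-1^-2·+1^0 = +1.
(a,b)_3: α=-1, u≡1; β=3, v≡2 (mod 3); (1|3)=+1, (2|3)=-1; sign (−1)^1·+1^3·-1^-1 = +1.
Ram(2264178, -61194) = {2, 31}; no ℚ_2-point on the conic.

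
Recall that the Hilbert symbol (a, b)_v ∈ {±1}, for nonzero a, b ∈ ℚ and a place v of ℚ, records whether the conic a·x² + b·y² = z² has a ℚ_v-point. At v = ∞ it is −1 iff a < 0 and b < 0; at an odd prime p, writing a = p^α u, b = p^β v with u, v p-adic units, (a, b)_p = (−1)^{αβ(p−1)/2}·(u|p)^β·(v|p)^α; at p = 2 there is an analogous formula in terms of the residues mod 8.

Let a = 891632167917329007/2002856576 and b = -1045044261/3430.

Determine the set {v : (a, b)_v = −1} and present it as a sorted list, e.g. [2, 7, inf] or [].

[2, 5, 19, 23]

Mod squares: a ≡ 6118, b ≡ -2030. Check v ∈ {∞, 2, 3, 5, 7, 13, 19, 23, 29}.
v=3: a=3^6·(≡1), b=3^4·(≡1) mod 3; (1|3)=+1, (1|3)=+1; (−1)^{6·4·1}·(+1)^4·(+1)^6 = +1.
v=13: a=13^2·(≡2), b=13^0·(≡7) mod 13; (2|13)=-1, (7|13)=-1; (−1)^{2·0·6}·(-1)^0·(-1)^2 = +1.
v=∞: 6118 > 0 and -2030 < 0  ⇒  (a,b)_∞ = +1.
v=19: a=19^-1·(≡8), b=19^0·(≡18) mod 19; (8|19)=-1, (18|19)=-1; (−1)^{-1·0·9}·(-1)^0·(-1)^-1 = -1.
v=2: v_2(a)=-7, v_2(b)=-1; units ≡ 3, 1 (mod 8); ε·ε+αω+βω = 1·0+-7·0+-1·1 ≡ 1  ⇒  (a,b)_2 = -1.
v=23: a=23^3·(≡4), b=23^2·(≡10) mod 23; (4|23)=+1, (10|23)=-1; (−1)^{3·2·11}·(+1)^2·(-1)^3 = -1.
v=29: a=29^6·(≡22), b=29^3·(≡27) mod 29; (22|29)=+1, (27|29)=-1; (−1)^{6·3·14}·(+1)^3·(-1)^6 = +1.
v=5: a=5^0·(≡2), b=5^-1·(≡4) mod 5; (2|5)=-1, (4|5)=+1; (−1)^{0·-1·2}·(-1)^-1·(+1)^0 = -1.
v=7: a=7^-7·(≡5), b=7^-3·(≡4) mod 7; (5|7)=-1, (4|7)=+1; (−1)^{-7·-3·3}·(-1)^-3·(+1)^-7 = +1.
Ram(6118, -2030) = {2, 5, 19, 23}; no ℚ_2-point on the conic.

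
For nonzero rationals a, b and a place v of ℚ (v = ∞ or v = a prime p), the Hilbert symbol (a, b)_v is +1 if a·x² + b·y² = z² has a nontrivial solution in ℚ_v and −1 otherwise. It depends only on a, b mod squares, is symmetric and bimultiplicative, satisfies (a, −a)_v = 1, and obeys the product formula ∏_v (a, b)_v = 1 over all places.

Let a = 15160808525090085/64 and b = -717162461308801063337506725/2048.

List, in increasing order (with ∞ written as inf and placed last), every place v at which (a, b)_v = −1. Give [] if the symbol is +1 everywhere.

Mod squares: a ≡ 3565, b ≡ -28842. Check v ∈ {∞, 2, 3, 5, 7, 11, 13, 19, 23, 31}.
v=3: a=3^2·(≡1), b=3^1·(≡1) mod 3; (1|3)=+1, (1|3)=+1; (−1)^{2·1·1}·(+1)^1·(+1)^2 = +1.
v=13: a=13^2·(≡3), b=13^4·(≡2) mod 13; (3|13)=+1, (2|13)=-1; (−1)^{2·4·6}·(+1)^4·(-1)^2 = +1.
v=31: a=31^1·(≡15), b=31^2·(≡19) mod 31; (15|31)=-1, (19|31)=+1; (−1)^{1·2·15}·(-1)^2·(+1)^1 = +1.
v=2: v_2(a)=-6, v_2(b)=-11; units ≡ 5, 3 (mod 8); ε·ε+αω+βω = 0·1+-6·1+-11·1 ≡ 1  ⇒  (a,b)_2 = -1.
v=19: a=19^2·(≡14), b=19^3·(≡3) mod 19; (14|19)=-1, (3|19)=-1; (−1)^{2·3·9}·(-1)^3·(-1)^2 = -1.
v=7: a=7^0·(≡4), b=7^2·(≡6) mod 7; (4|7)=+1, (6|7)=-1; (−1)^{0·2·3}·(+1)^2·(-1)^0 = +1.
v=11: a=11^4·(≡3), b=11^5·(≡6) mod 11; (3|11)=+1, (6|11)=-1; (−1)^{4·5·5}·(+1)^5·(-1)^4 = +1.
v=23: a=23^3·(≡22), b=23^5·(≡20) mod 23; (22|23)=-1, (20|23)=-1; (−1)^{3·5·11}·(-1)^5·(-1)^3 = -1.
v=∞: 3565 > 0 and -28842 < 0  ⇒  (a,b)_∞ = +1.
v=5: a=5^1·(≡3), b=5^2·(≡2) mod 5; (3|5)=-1, (2|5)=-1; (−1)^{1·2·2}·(-1)^2·(-1)^1 = -1.
|Ram(3565, -28842)| = 4, even; anisotropic at {2, 5, 19, 23}.

[2, 5, 19, 23]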